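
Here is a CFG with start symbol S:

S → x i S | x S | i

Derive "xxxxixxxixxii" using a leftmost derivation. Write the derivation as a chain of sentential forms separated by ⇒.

S ⇒ xS ⇒ xxS ⇒ xxxS ⇒ xxxxiS ⇒ xxxxixS ⇒ xxxxixxS ⇒ xxxxixxxiS ⇒ xxxxixxxixS ⇒ xxxxixxxixxiS ⇒ xxxxixxxixxii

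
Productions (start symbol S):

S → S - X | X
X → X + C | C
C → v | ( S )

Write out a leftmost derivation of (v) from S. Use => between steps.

S=>X=>C=>(S)=>(X)=>(C)=>(v)

S => X   [S → X]
X => C   [X → C]
C => (S)   [C → ( S )]
(S) => (X)   [S → X]
(X) => (C)   [X → C]
(C) => (v)   [C → v]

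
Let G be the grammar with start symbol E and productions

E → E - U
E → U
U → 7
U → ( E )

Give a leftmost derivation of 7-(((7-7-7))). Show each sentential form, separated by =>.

E => E-U => U-U => 7-U => 7-(E) => 7-(U) => 7-((E)) => 7-((U)) => 7-(((E))) => 7-(((E-U))) => 7-(((E-U-U))) => 7-(((U-U-U))) => 7-(((7-U-U))) => 7-(((7-7-U))) => 7-(((7-7-7)))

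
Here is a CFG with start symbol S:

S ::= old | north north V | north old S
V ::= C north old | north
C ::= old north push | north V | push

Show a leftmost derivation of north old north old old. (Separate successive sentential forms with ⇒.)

S ⇒ north old S ⇒ north old north old S ⇒ north old north old old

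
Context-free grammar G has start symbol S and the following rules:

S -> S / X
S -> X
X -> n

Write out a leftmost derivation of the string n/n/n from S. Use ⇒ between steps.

S ⇒ S/X ⇒ S/X/X ⇒ X/X/X ⇒ n/X/X ⇒ n/n/X ⇒ n/n/n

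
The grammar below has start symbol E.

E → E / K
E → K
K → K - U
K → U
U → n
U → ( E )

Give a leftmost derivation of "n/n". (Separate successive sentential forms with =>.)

E => E/K   [E → E / K]
E/K => K/K   [E → K]
K/K => U/K   [K → U]
U/K => n/K   [U → n]
n/K => n/U   [K → U]
n/U => n/n   [U → n]

E => E/K => K/K => U/K => n/K => n/U => n/n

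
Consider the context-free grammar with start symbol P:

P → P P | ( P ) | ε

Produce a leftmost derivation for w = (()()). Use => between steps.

P=>(P)=>(PP)=>(PPP)=>((P)PP)=>(()PP)=>(()(P)P)=>(()()P)=>(()())

P => (P)   [P → ( P )]
(P) => (PP)   [P → P P]
(PP) => (PPP)   [P → P P]
(PPP) => ((P)PP)   [P → ( P )]
((P)PP) => (()PP)   [P → ε]
(()PP) => (()(P)P)   [P → ( P )]
(()(P)P) => (()()P)   [P → ε]
(()()P) => (()())   [P → ε]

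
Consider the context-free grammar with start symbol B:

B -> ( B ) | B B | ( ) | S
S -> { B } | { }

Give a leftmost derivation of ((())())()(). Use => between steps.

B=>BB=>BBB=>(B)BB=>(BB)BB=>((B)B)BB=>((())B)BB=>((())())BB=>((())())()B=>((())())()()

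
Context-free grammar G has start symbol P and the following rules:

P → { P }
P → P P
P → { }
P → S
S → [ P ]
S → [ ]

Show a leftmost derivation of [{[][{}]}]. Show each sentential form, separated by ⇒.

P ⇒ S ⇒ [P] ⇒ [{P}] ⇒ [{PP}] ⇒ [{SP}] ⇒ [{[]P}] ⇒ [{[]S}] ⇒ [{[][P]}] ⇒ [{[][{}]}]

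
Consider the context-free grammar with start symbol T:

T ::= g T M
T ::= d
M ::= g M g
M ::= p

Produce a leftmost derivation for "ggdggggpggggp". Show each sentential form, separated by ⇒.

T ⇒ gTM   [T ::= g T M]
gTM ⇒ ggTMM   [T ::= g T M]
ggTMM ⇒ ggdMM   [T ::= d]
ggdMM ⇒ ggdgMgM   [M ::= g M g]
ggdgMgM ⇒ ggdggMggM   [M ::= g M g]
ggdggMggM ⇒ ggdgggMgggM   [M ::= g M g]
ggdgggMgggM ⇒ ggdggggMggggM   [M ::= g M g]
ggdggggMggggM ⇒ ggdggggpggggM   [M ::= p]
ggdggggpggggM ⇒ ggdggggpggggp   [M ::= p]

T⇒gTM⇒ggTMM⇒ggdMM⇒ggdgMgM⇒ggdggMggM⇒ggdgggMgggM⇒ggdggggMggggM⇒ggdggggpggggM⇒ggdggggpggggp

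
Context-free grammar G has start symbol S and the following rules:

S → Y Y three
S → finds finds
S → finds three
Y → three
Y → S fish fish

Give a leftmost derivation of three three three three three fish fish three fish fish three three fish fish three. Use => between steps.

S => Y Y three   [S → Y Y three]
Y Y three => three Y three   [Y → three]
three Y three => three S fish fish three   [Y → S fish fish]
three S fish fish three => three Y Y three fish fish three   [S → Y Y three]
three Y Y three fish fish three => three S fish fish Y three fish fish three   [Y → S fish fish]
three S fish fish Y three fish fish three => three Y Y three fish fish Y three fish fish three   [S → Y Y three]
three Y Y three fish fish Y three fish fish three => three three Y three fish fish Y three fish fish three   [Y → three]
three three Y three fish fish Y three fish fish three => three three S fish fish three fish fish Y three fish fish three   [Y → S fish fish]
three three S fish fish three fish fish Y three fish fish three => three three Y Y three fish fish three fish fish Y three fish fish three   [S → Y Y three]
three three Y Y three fish fish three fish fish Y three fish fish three => three three three Y three fish fish three fish fish Y three fish fish three   [Y → three]
three three three Y three fish fish three fish fish Y three fish fish three => three three three three three fish fish three fish fish Y three fish fish three   [Y → three]
three three three three three fish fish three fish fish Y three fish fish three => three three three three three fish fish three fish fish three three fish fish three   [Y → three]

S => Y Y three => three Y three => three S fish fish three => three Y Y three fish fish three => three S fish fish Y three fish fish three => three Y Y three fish fish Y three fish fish three => three three Y three fish fish Y three fish fish three => three three S fish fish three fish fish Y three fish fish three => three three Y Y three fish fish three fish fish Y three fish fish three => three three three Y three fish fish three fish fish Y three fish fish three => three three three three three fish fish three fish fish Y three fish fish three => three three three three three fish fish three fish fish three three fish fish three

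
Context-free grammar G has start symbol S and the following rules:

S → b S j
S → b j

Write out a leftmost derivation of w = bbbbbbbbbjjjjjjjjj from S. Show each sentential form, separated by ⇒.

S ⇒ bSj   [S → b S j]
bSj ⇒ bbSjj   [S → b S j]
bbSjj ⇒ bbbSjjj   [S → b S j]
bbbSjjj ⇒ bbbbSjjjj   [S → b S j]
bbbbSjjjj ⇒ bbbbbSjjjjj   [S → b S j]
bbbbbSjjjjj ⇒ bbbbbbSjjjjjj   [S → b S j]
bbbbbbSjjjjjj ⇒ bbbbbbbSjjjjjjj   [S → b S j]
bbbbbbbSjjjjjjj ⇒ bbbbbbbbSjjjjjjjj   [S → b S j]
bbbbbbbbSjjjjjjjj ⇒ bbbbbbbbbjjjjjjjjj   [S → b j]

S⇒bSj⇒bbSjj⇒bbbSjjj⇒bbbbSjjjj⇒bbbbbSjjjjj⇒bbbbbbSjjjjjj⇒bbbbbbbSjjjjjjj⇒bbbbbbbbSjjjjjjjj⇒bbbbbbbbbjjjjjjjjj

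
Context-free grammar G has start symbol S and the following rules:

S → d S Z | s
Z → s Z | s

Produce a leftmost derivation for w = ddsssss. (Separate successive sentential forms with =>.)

S => dSZ   [S → d S Z]
dSZ => ddSZZ   [S → d S Z]
ddSZZ => ddsZZ   [S → s]
ddsZZ => ddssZ   [Z → s]
ddssZ => ddsssZ   [Z → s Z]
ddsssZ => ddssssZ   [Z → s Z]
ddssssZ => ddsssss   [Z → s]

S => dSZ => ddSZZ => ddsZZ => ddssZ => ddsssZ => ddssssZ => ddsssss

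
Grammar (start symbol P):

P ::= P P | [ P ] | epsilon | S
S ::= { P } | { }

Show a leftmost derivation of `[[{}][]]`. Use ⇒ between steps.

P ⇒ [P]   [P ::= [ P ]]
[P] ⇒ [PP]   [P ::= P P]
[PP] ⇒ [[P]P]   [P ::= [ P ]]
[[P]P] ⇒ [[S]P]   [P ::= S]
[[S]P] ⇒ [[{}]P]   [S ::= { }]
[[{}]P] ⇒ [[{}][P]]   [P ::= [ P ]]
[[{}][P]] ⇒ [[{}][]]   [P ::= epsilon]

P ⇒ [P] ⇒ [PP] ⇒ [[P]P] ⇒ [[S]P] ⇒ [[{}]P] ⇒ [[{}][P]] ⇒ [[{}][]]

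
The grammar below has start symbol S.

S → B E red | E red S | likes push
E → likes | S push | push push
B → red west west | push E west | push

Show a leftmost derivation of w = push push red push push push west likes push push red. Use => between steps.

S => E red S   [S → E red S]
E red S => push push red S   [E → push push]
push push red S => push push red B E red   [S → B E red]
push push red B E red => push push red push E west E red   [B → push E west]
push push red push E west E red => push push red push push push west E red   [E → push push]
push push red push push push west E red => push push red push push push west S push red   [E → S push]
push push red push push push west S push red => push push red push push push west likes push push red   [S → likes push]

S => E red S => push push red S => push push red B E red => push push red push E west E red => push push red push push push west E red => push push red push push push west S push red => push push red push push push west likes push push red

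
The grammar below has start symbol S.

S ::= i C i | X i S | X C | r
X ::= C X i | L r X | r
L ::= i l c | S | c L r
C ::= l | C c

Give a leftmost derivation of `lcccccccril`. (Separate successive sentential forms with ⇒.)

S ⇒ XC ⇒ CXiC ⇒ CcXiC ⇒ CccXiC ⇒ CcccXiC ⇒ CccccXiC ⇒ CcccccXiC ⇒ CccccccXiC ⇒ CcccccccXiC ⇒ lcccccccXiC ⇒ lcccccccriC ⇒ lcccccccril

S ⇒ XC   [S ::= X C]
XC ⇒ CXiC   [X ::= C X i]
CXiC ⇒ CcXiC   [C ::= C c]
CcXiC ⇒ CccXiC   [C ::= C c]
CccXiC ⇒ CcccXiC   [C ::= C c]
CcccXiC ⇒ CccccXiC   [C ::= C c]
CccccXiC ⇒ CcccccXiC   [C ::= C c]
CcccccXiC ⇒ CccccccXiC   [C ::= C c]
CccccccXiC ⇒ CcccccccXiC   [C ::= C c]
CcccccccXiC ⇒ lcccccccXiC   [C ::= l]
lcccccccXiC ⇒ lcccccccriC   [X ::= r]
lcccccccriC ⇒ lcccccccril   [C ::= l]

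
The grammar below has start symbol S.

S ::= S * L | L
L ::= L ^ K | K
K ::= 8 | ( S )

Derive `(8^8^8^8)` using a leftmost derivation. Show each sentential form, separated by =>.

S=>L=>K=>(S)=>(L)=>(L^K)=>(L^K^K)=>(L^K^K^K)=>(K^K^K^K)=>(8^K^K^K)=>(8^8^K^K)=>(8^8^8^K)=>(8^8^8^8)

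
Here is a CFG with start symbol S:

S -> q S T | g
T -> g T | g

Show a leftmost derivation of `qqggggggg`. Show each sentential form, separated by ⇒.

S ⇒ qST   [S -> q S T]
qST ⇒ qqSTT   [S -> q S T]
qqSTT ⇒ qqgTT   [S -> g]
qqgTT ⇒ qqggTT   [T -> g T]
qqggTT ⇒ qqgggTT   [T -> g T]
qqgggTT ⇒ qqggggTT   [T -> g T]
qqggggTT ⇒ qqgggggT   [T -> g]
qqgggggT ⇒ qqggggggT   [T -> g T]
qqggggggT ⇒ qqggggggg   [T -> g]

S ⇒ qST ⇒ qqSTT ⇒ qqgTT ⇒ qqggTT ⇒ qqgggTT ⇒ qqggggTT ⇒ qqgggggT ⇒ qqggggggT ⇒ qqggggggg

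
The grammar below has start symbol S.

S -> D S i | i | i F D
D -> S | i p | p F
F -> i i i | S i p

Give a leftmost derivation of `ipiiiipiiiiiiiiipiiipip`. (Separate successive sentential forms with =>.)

S=>iFD=>iSipD=>iDSiipD=>ipFSiipD=>ipiiiSiipD=>ipiiiDSiiipD=>ipiiiipSiiipD=>ipiiiipiFDiiipD=>ipiiiipiiiiDiiipD=>ipiiiipiiiiSiiipD=>ipiiiipiiiiiFDiiipD=>ipiiiipiiiiiiiiDiiipD=>ipiiiipiiiiiiiiipiiipD=>ipiiiipiiiiiiiiipiiipip

S => iFD   [S -> i F D]
iFD => iSipD   [F -> S i p]
iSipD => iDSiipD   [S -> D S i]
iDSiipD => ipFSiipD   [D -> p F]
ipFSiipD => ipiiiSiipD   [F -> i i i]
ipiiiSiipD => ipiiiDSiiipD   [S -> D S i]
ipiiiDSiiipD => ipiiiipSiiipD   [D -> i p]
ipiiiipSiiipD => ipiiiipiFDiiipD   [S -> i F D]
ipiiiipiFDiiipD => ipiiiipiiiiDiiipD   [F -> i i i]
ipiiiipiiiiDiiipD => ipiiiipiiiiSiiipD   [D -> S]
ipiiiipiiiiSiiipD => ipiiiipiiiiiFDiiipD   [S -> i F D]
ipiiiipiiiiiFDiiipD => ipiiiipiiiiiiiiDiiipD   [F -> i i i]
ipiiiipiiiiiiiiDiiipD => ipiiiipiiiiiiiiipiiipD   [D -> i p]
ipiiiipiiiiiiiiipiiipD => ipiiiipiiiiiiiiipiiipip   [D -> i p]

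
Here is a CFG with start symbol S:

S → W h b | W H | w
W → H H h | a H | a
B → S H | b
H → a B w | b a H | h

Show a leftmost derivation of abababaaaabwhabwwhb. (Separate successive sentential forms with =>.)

S => Whb => aHhb => abaHhb => ababaHhb => abababaHhb => abababaaBwhb => abababaaSHwhb => abababaaWHHwhb => abababaaaHHHwhb => abababaaaaBwHHwhb => abababaaaabwHHwhb => abababaaaabwhHwhb => abababaaaabwhaBwwhb => abababaaaabwhabwwhb

S => Whb   [S → W h b]
Whb => aHhb   [W → a H]
aHhb => abaHhb   [H → b a H]
abaHhb => ababaHhb   [H → b a H]
ababaHhb => abababaHhb   [H → b a H]
abababaHhb => abababaaBwhb   [H → a B w]
abababaaBwhb => abababaaSHwhb   [B → S H]
abababaaSHwhb => abababaaWHHwhb   [S → W H]
abababaaWHHwhb => abababaaaHHHwhb   [W → a H]
abababaaaHHHwhb => abababaaaaBwHHwhb   [H → a B w]
abababaaaaBwHHwhb => abababaaaabwHHwhb   [B → b]
abababaaaabwHHwhb => abababaaaabwhHwhb   [H → h]
abababaaaabwhHwhb => abababaaaabwhaBwwhb   [H → a B w]
abababaaaabwhaBwwhb => abababaaaabwhabwwhb   [B → b]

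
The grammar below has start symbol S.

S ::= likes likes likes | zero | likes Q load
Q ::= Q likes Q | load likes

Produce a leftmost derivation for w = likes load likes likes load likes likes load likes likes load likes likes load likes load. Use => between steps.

S => likes Q load => likes Q likes Q load => likes Q likes Q likes Q load => likes Q likes Q likes Q likes Q load => likes Q likes Q likes Q likes Q likes Q load => likes load likes likes Q likes Q likes Q likes Q load => likes load likes likes load likes likes Q likes Q likes Q load => likes load likes likes load likes likes load likes likes Q likes Q load => likes load likes likes load likes likes load likes likes load likes likes Q load => likes load likes likes load likes likes load likes likes load likes likes load likes load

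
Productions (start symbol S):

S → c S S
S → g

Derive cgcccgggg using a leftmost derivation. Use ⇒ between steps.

S ⇒ cSS ⇒ cgS ⇒ cgcSS ⇒ cgccSSS ⇒ cgcccSSSS ⇒ cgcccgSSS ⇒ cgcccggSS ⇒ cgcccgggS ⇒ cgcccgggg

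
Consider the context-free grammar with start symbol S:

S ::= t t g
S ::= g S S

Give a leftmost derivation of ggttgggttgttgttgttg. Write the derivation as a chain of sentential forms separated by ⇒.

S ⇒ gSS ⇒ ggSSS ⇒ ggttgSS ⇒ ggttggSSS ⇒ ggttgggSSSS ⇒ ggttgggttgSSS ⇒ ggttgggttgttgSS ⇒ ggttgggttgttgttgS ⇒ ggttgggttgttgttgttg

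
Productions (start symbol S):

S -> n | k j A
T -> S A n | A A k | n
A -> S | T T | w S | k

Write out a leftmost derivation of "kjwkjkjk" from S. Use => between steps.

S => kjA => kjwS => kjwkjA => kjwkjS => kjwkjkjA => kjwkjkjk

S => kjA   [S -> k j A]
kjA => kjwS   [A -> w S]
kjwS => kjwkjA   [S -> k j A]
kjwkjA => kjwkjS   [A -> S]
kjwkjS => kjwkjkjA   [S -> k j A]
kjwkjkjA => kjwkjkjk   [A -> k]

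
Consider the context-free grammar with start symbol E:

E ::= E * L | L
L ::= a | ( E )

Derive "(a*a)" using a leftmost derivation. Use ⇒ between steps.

E⇒L⇒(E)⇒(E*L)⇒(L*L)⇒(a*L)⇒(a*a)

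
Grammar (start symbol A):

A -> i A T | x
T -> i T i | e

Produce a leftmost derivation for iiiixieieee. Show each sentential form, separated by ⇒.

A ⇒ iAT   [A -> i A T]
iAT ⇒ iiATT   [A -> i A T]
iiATT ⇒ iiiATTT   [A -> i A T]
iiiATTT ⇒ iiiiATTTT   [A -> i A T]
iiiiATTTT ⇒ iiiixTTTT   [A -> x]
iiiixTTTT ⇒ iiiixiTiTTT   [T -> i T i]
iiiixiTiTTT ⇒ iiiixieiTTT   [T -> e]
iiiixieiTTT ⇒ iiiixieieTT   [T -> e]
iiiixieieTT ⇒ iiiixieieeT   [T -> e]
iiiixieieeT ⇒ iiiixieieee   [T -> e]

A ⇒ iAT ⇒ iiATT ⇒ iiiATTT ⇒ iiiiATTTT ⇒ iiiixTTTT ⇒ iiiixiTiTTT ⇒ iiiixieiTTT ⇒ iiiixieieTT ⇒ iiiixieieeT ⇒ iiiixieieee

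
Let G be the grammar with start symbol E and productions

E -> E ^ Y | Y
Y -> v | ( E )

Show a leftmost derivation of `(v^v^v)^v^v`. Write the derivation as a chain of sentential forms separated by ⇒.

E ⇒ E^Y   [E -> E ^ Y]
E^Y ⇒ E^Y^Y   [E -> E ^ Y]
E^Y^Y ⇒ Y^Y^Y   [E -> Y]
Y^Y^Y ⇒ (E)^Y^Y   [Y -> ( E )]
(E)^Y^Y ⇒ (E^Y)^Y^Y   [E -> E ^ Y]
(E^Y)^Y^Y ⇒ (E^Y^Y)^Y^Y   [E -> E ^ Y]
(E^Y^Y)^Y^Y ⇒ (Y^Y^Y)^Y^Y   [E -> Y]
(Y^Y^Y)^Y^Y ⇒ (v^Y^Y)^Y^Y   [Y -> v]
(v^Y^Y)^Y^Y ⇒ (v^v^Y)^Y^Y   [Y -> v]
(v^v^Y)^Y^Y ⇒ (v^v^v)^Y^Y   [Y -> v]
(v^v^v)^Y^Y ⇒ (v^v^v)^v^Y   [Y -> v]
(v^v^v)^v^Y ⇒ (v^v^v)^v^v   [Y -> v]

E⇒E^Y⇒E^Y^Y⇒Y^Y^Y⇒(E)^Y^Y⇒(E^Y)^Y^Y⇒(E^Y^Y)^Y^Y⇒(Y^Y^Y)^Y^Y⇒(v^Y^Y)^Y^Y⇒(v^v^Y)^Y^Y⇒(v^v^v)^Y^Y⇒(v^v^v)^v^Y⇒(v^v^v)^v^v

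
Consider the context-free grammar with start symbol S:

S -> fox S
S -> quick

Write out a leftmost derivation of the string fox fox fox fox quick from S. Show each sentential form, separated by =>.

S => fox S => fox fox S => fox fox fox S => fox fox fox fox S => fox fox fox fox quick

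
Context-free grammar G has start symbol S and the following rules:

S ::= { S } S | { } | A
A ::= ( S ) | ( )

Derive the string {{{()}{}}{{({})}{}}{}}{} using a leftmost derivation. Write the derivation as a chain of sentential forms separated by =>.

S => {S}S   [S ::= { S } S]
{S}S => {{S}S}S   [S ::= { S } S]
{{S}S}S => {{{S}S}S}S   [S ::= { S } S]
{{{S}S}S}S => {{{A}S}S}S   [S ::= A]
{{{A}S}S}S => {{{()}S}S}S   [A ::= ( )]
{{{()}S}S}S => {{{()}{}}S}S   [S ::= { }]
{{{()}{}}S}S => {{{()}{}}{S}S}S   [S ::= { S } S]
{{{()}{}}{S}S}S => {{{()}{}}{{S}S}S}S   [S ::= { S } S]
{{{()}{}}{{S}S}S}S => {{{()}{}}{{A}S}S}S   [S ::= A]
{{{()}{}}{{A}S}S}S => {{{()}{}}{{(S)}S}S}S   [A ::= ( S )]
{{{()}{}}{{(S)}S}S}S => {{{()}{}}{{({})}S}S}S   [S ::= { }]
{{{()}{}}{{({})}S}S}S => {{{()}{}}{{({})}{}}S}S   [S ::= { }]
{{{()}{}}{{({})}{}}S}S => {{{()}{}}{{({})}{}}{}}S   [S ::= { }]
{{{()}{}}{{({})}{}}{}}S => {{{()}{}}{{({})}{}}{}}{}   [S ::= { }]

S => {S}S => {{S}S}S => {{{S}S}S}S => {{{A}S}S}S => {{{()}S}S}S => {{{()}{}}S}S => {{{()}{}}{S}S}S => {{{()}{}}{{S}S}S}S => {{{()}{}}{{A}S}S}S => {{{()}{}}{{(S)}S}S}S => {{{()}{}}{{({})}S}S}S => {{{()}{}}{{({})}{}}S}S => {{{()}{}}{{({})}{}}{}}S => {{{()}{}}{{({})}{}}{}}{}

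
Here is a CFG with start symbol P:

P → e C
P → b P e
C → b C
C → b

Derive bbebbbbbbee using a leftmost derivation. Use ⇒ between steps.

P ⇒ bPe ⇒ bbPee ⇒ bbeCee ⇒ bbebCee ⇒ bbebbCee ⇒ bbebbbCee ⇒ bbebbbbCee ⇒ bbebbbbbCee ⇒ bbebbbbbbee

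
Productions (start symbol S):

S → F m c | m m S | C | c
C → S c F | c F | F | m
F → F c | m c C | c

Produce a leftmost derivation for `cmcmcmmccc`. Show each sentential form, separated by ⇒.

S ⇒ C   [S → C]
C ⇒ cF   [C → c F]
cF ⇒ cmcC   [F → m c C]
cmcC ⇒ cmcScF   [C → S c F]
cmcScF ⇒ cmcFmccF   [S → F m c]
cmcFmccF ⇒ cmcmcCmccF   [F → m c C]
cmcmcCmccF ⇒ cmcmcmmccF   [C → m]
cmcmcmmccF ⇒ cmcmcmmccc   [F → c]

S⇒C⇒cF⇒cmcC⇒cmcScF⇒cmcFmccF⇒cmcmcCmccF⇒cmcmcmmccF⇒cmcmcmmccc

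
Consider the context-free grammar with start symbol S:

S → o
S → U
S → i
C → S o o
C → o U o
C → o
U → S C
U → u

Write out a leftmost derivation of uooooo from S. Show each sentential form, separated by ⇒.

S ⇒ U   [S → U]
U ⇒ SC   [U → S C]
SC ⇒ UC   [S → U]
UC ⇒ SCC   [U → S C]
SCC ⇒ UCC   [S → U]
UCC ⇒ SCCC   [U → S C]
SCCC ⇒ UCCC   [S → U]
UCCC ⇒ uCCC   [U → u]
uCCC ⇒ uSooCC   [C → S o o]
uSooCC ⇒ uoooCC   [S → o]
uoooCC ⇒ uooooC   [C → o]
uooooC ⇒ uooooo   [C → o]

S ⇒ U ⇒ SC ⇒ UC ⇒ SCC ⇒ UCC ⇒ SCCC ⇒ UCCC ⇒ uCCC ⇒ uSooCC ⇒ uoooCC ⇒ uooooC ⇒ uooooo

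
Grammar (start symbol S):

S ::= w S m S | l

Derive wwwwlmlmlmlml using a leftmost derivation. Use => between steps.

S => wSmS => wwSmSmS => wwwSmSmSmS => wwwwSmSmSmSmS => wwwwlmSmSmSmS => wwwwlmlmSmSmS => wwwwlmlmlmSmS => wwwwlmlmlmlmS => wwwwlmlmlmlml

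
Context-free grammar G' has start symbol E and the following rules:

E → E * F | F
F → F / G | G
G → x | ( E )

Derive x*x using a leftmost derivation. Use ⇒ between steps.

E ⇒ E*F ⇒ F*F ⇒ G*F ⇒ x*F ⇒ x*G ⇒ x*x

E ⇒ E*F   [E → E * F]
E*F ⇒ F*F   [E → F]
F*F ⇒ G*F   [F → G]
G*F ⇒ x*F   [G → x]
x*F ⇒ x*G   [F → G]
x*G ⇒ x*x   [G → x]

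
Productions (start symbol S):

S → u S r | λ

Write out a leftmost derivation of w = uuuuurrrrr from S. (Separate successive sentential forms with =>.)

S => uSr => uuSrr => uuuSrrr => uuuuSrrrr => uuuuuSrrrrr => uuuuurrrrr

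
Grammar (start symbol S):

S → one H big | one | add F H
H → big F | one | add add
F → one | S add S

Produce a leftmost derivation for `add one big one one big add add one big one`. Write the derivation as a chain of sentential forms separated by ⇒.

S ⇒ add F H ⇒ add one H ⇒ add one big F ⇒ add one big S add S ⇒ add one big one H big add S ⇒ add one big one one big add S ⇒ add one big one one big add add F H ⇒ add one big one one big add add one H ⇒ add one big one one big add add one big F ⇒ add one big one one big add add one big one

S ⇒ add F H   [S → add F H]
add F H ⇒ add one H   [F → one]
add one H ⇒ add one big F   [H → big F]
add one big F ⇒ add one big S add S   [F → S add S]
add one big S add S ⇒ add one big one H big add S   [S → one H big]
add one big one H big add S ⇒ add one big one one big add S   [H → one]
add one big one one big add S ⇒ add one big one one big add add F H   [S → add F H]
add one big one one big add add F H ⇒ add one big one one big add add one H   [F → one]
add one big one one big add add one H ⇒ add one big one one big add add one big F   [H → big F]
add one big one one big add add one big F ⇒ add one big one one big add add one big one   [F → one]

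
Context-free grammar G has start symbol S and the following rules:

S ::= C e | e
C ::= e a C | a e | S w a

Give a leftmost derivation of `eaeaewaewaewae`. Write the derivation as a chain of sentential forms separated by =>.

S => Ce   [S ::= C e]
Ce => Swae   [C ::= S w a]
Swae => Cewae   [S ::= C e]
Cewae => Swaewae   [C ::= S w a]
Swaewae => Cewaewae   [S ::= C e]
Cewaewae => eaCewaewae   [C ::= e a C]
eaCewaewae => eaeaCewaewae   [C ::= e a C]
eaeaCewaewae => eaeaSwaewaewae   [C ::= S w a]
eaeaSwaewaewae => eaeaewaewaewae   [S ::= e]

S => Ce => Swae => Cewae => Swaewae => Cewaewae => eaCewaewae => eaeaCewaewae => eaeaSwaewaewae => eaeaewaewaewae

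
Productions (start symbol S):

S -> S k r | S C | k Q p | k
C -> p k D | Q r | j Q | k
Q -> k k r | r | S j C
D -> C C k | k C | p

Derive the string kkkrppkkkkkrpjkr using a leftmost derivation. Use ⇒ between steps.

S ⇒ SC   [S -> S C]
SC ⇒ kQpC   [S -> k Q p]
kQpC ⇒ kkkrpC   [Q -> k k r]
kkkrpC ⇒ kkkrppkD   [C -> p k D]
kkkrppkD ⇒ kkkrppkkC   [D -> k C]
kkkrppkkC ⇒ kkkrppkkQr   [C -> Q r]
kkkrppkkQr ⇒ kkkrppkkSjCr   [Q -> S j C]
kkkrppkkSjCr ⇒ kkkrppkkkQpjCr   [S -> k Q p]
kkkrppkkkQpjCr ⇒ kkkrppkkkkkrpjCr   [Q -> k k r]
kkkrppkkkkkrpjCr ⇒ kkkrppkkkkkrpjkr   [C -> k]

S ⇒ SC ⇒ kQpC ⇒ kkkrpC ⇒ kkkrppkD ⇒ kkkrppkkC ⇒ kkkrppkkQr ⇒ kkkrppkkSjCr ⇒ kkkrppkkkQpjCr ⇒ kkkrppkkkkkrpjCr ⇒ kkkrppkkkkkrpjkr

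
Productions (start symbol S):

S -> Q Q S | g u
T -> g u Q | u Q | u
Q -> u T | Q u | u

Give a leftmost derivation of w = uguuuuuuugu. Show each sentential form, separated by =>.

S=>QQS=>QuQS=>uTuQS=>uguQuQS=>uguQuuQS=>uguQuuuQS=>uguuTuuuQS=>uguuuuuuQS=>uguuuuuuuS=>uguuuuuuugu

S => QQS   [S -> Q Q S]
QQS => QuQS   [Q -> Q u]
QuQS => uTuQS   [Q -> u T]
uTuQS => uguQuQS   [T -> g u Q]
uguQuQS => uguQuuQS   [Q -> Q u]
uguQuuQS => uguQuuuQS   [Q -> Q u]
uguQuuuQS => uguuTuuuQS   [Q -> u T]
uguuTuuuQS => uguuuuuuQS   [T -> u]
uguuuuuuQS => uguuuuuuuS   [Q -> u]
uguuuuuuuS => uguuuuuuugu   [S -> g u]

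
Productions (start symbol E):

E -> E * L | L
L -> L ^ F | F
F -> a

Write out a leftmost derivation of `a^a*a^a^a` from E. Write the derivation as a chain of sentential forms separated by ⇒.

E ⇒ E*L   [E -> E * L]
E*L ⇒ L*L   [E -> L]
L*L ⇒ L^F*L   [L -> L ^ F]
L^F*L ⇒ F^F*L   [L -> F]
F^F*L ⇒ a^F*L   [F -> a]
a^F*L ⇒ a^a*L   [F -> a]
a^a*L ⇒ a^a*L^F   [L -> L ^ F]
a^a*L^F ⇒ a^a*L^F^F   [L -> L ^ F]
a^a*L^F^F ⇒ a^a*F^F^F   [L -> F]
a^a*F^F^F ⇒ a^a*a^F^F   [F -> a]
a^a*a^F^F ⇒ a^a*a^a^F   [F -> a]
a^a*a^a^F ⇒ a^a*a^a^a   [F -> a]

E ⇒ E*L ⇒ L*L ⇒ L^F*L ⇒ F^F*L ⇒ a^F*L ⇒ a^a*L ⇒ a^a*L^F ⇒ a^a*L^F^F ⇒ a^a*F^F^F ⇒ a^a*a^F^F ⇒ a^a*a^a^F ⇒ a^a*a^a^a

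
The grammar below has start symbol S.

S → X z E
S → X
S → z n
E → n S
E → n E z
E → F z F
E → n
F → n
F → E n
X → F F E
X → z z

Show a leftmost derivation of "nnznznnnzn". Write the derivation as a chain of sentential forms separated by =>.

S=>X=>FFE=>EnFE=>nEznFE=>nnSznFE=>nnznznFE=>nnznznnE=>nnznznnFzF=>nnznznnnzF=>nnznznnnzn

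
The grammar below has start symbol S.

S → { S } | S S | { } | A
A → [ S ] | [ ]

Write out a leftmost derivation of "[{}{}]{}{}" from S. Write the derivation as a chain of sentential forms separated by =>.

S=>SS=>SSS=>ASS=>[S]SS=>[SS]SS=>[{}S]SS=>[{}{}]SS=>[{}{}]{}S=>[{}{}]{}{}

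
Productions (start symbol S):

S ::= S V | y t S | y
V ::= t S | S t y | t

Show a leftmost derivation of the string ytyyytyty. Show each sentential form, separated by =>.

S => SV => SVV => yVV => ytSV => ytyV => ytySty => ytySVty => ytyyVty => ytyyStyty => ytyyytyty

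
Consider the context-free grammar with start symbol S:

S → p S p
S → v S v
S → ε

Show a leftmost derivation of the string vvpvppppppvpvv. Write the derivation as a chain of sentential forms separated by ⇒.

S ⇒ vSv ⇒ vvSvv ⇒ vvpSpvv ⇒ vvpvSvpvv ⇒ vvpvpSpvpvv ⇒ vvpvppSppvpvv ⇒ vvpvpppSpppvpvv ⇒ vvpvppppppvpvv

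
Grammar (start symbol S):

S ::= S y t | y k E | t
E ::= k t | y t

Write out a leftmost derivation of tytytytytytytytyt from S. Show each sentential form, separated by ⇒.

S⇒Syt⇒Sytyt⇒Sytytyt⇒Sytytytyt⇒Sytytytytyt⇒Sytytytytytyt⇒Sytytytytytytyt⇒Sytytytytytytytyt⇒tytytytytytytytyt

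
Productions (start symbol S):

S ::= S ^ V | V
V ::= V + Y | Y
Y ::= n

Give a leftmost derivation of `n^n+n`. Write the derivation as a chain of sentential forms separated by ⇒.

S⇒S^V⇒V^V⇒Y^V⇒n^V⇒n^V+Y⇒n^Y+Y⇒n^n+Y⇒n^n+n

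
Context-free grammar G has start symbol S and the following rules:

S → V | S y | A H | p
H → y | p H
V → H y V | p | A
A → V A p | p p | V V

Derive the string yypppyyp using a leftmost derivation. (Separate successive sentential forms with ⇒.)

S ⇒ V ⇒ HyV ⇒ yyV ⇒ yyHyV ⇒ yypHyV ⇒ yyppHyV ⇒ yypppHyV ⇒ yypppyyV ⇒ yypppyyp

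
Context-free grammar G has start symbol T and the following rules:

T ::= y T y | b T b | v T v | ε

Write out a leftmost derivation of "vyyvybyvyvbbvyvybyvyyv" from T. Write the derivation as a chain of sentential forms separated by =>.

T => vTv => vyTyv => vyyTyyv => vyyvTvyyv => vyyvyTyvyyv => vyyvybTbyvyyv => vyyvybyTybyvyyv => vyyvybyvTvybyvyyv => vyyvybyvyTyvybyvyyv => vyyvybyvyvTvyvybyvyyv => vyyvybyvyvbTbvyvybyvyyv => vyyvybyvyvbbvyvybyvyyv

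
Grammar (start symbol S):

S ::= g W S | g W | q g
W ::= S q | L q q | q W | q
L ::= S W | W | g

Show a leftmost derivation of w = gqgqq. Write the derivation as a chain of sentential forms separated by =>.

S => gWS   [S ::= g W S]
gWS => gqS   [W ::= q]
gqS => gqgW   [S ::= g W]
gqgW => gqgqW   [W ::= q W]
gqgqW => gqgqq   [W ::= q]

S=>gWS=>gqS=>gqgW=>gqgqW=>gqgqq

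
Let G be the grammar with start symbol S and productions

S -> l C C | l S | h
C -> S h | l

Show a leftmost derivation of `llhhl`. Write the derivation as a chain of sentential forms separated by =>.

S => lCC => lShC => llShC => llhhC => llhhl

S => lCC   [S -> l C C]
lCC => lShC   [C -> S h]
lShC => llShC   [S -> l S]
llShC => llhhC   [S -> h]
llhhC => llhhl   [C -> l]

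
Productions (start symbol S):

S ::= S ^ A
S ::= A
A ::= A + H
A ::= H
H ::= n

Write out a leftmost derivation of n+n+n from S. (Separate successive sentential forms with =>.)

S => A => A+H => A+H+H => H+H+H => n+H+H => n+n+H => n+n+n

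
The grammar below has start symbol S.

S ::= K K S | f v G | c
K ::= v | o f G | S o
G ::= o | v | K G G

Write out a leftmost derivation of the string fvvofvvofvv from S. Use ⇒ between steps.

S ⇒ KKS   [S ::= K K S]
KKS ⇒ SoKS   [K ::= S o]
SoKS ⇒ fvGoKS   [S ::= f v G]
fvGoKS ⇒ fvvoKS   [G ::= v]
fvvoKS ⇒ fvvoSoS   [K ::= S o]
fvvoSoS ⇒ fvvofvGoS   [S ::= f v G]
fvvofvGoS ⇒ fvvofvvoS   [G ::= v]
fvvofvvoS ⇒ fvvofvvofvG   [S ::= f v G]
fvvofvvofvG ⇒ fvvofvvofvv   [G ::= v]

S ⇒ KKS ⇒ SoKS ⇒ fvGoKS ⇒ fvvoKS ⇒ fvvoSoS ⇒ fvvofvGoS ⇒ fvvofvvoS ⇒ fvvofvvofvG ⇒ fvvofvvofvv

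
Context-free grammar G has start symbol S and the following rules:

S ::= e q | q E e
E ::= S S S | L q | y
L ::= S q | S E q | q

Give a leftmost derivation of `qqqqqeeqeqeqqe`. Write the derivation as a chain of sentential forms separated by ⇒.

S⇒qEe⇒qLqe⇒qSqqe⇒qqEeqqe⇒qqSSSeqqe⇒qqqEeSSeqqe⇒qqqLqeSSeqqe⇒qqqqqeSSeqqe⇒qqqqqeeqSeqqe⇒qqqqqeeqeqeqqe

S ⇒ qEe   [S ::= q E e]
qEe ⇒ qLqe   [E ::= L q]
qLqe ⇒ qSqqe   [L ::= S q]
qSqqe ⇒ qqEeqqe   [S ::= q E e]
qqEeqqe ⇒ qqSSSeqqe   [E ::= S S S]
qqSSSeqqe ⇒ qqqEeSSeqqe   [S ::= q E e]
qqqEeSSeqqe ⇒ qqqLqeSSeqqe   [E ::= L q]
qqqLqeSSeqqe ⇒ qqqqqeSSeqqe   [L ::= q]
qqqqqeSSeqqe ⇒ qqqqqeeqSeqqe   [S ::= e q]
qqqqqeeqSeqqe ⇒ qqqqqeeqeqeqqe   [S ::= e q]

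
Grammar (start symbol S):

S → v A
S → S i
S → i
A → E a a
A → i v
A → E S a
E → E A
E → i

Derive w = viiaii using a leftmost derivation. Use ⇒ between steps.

S ⇒ Si ⇒ Sii ⇒ vAii ⇒ vESaii ⇒ viSaii ⇒ viiaii

S ⇒ Si   [S → S i]
Si ⇒ Sii   [S → S i]
Sii ⇒ vAii   [S → v A]
vAii ⇒ vESaii   [A → E S a]
vESaii ⇒ viSaii   [E → i]
viSaii ⇒ viiaii   [S → i]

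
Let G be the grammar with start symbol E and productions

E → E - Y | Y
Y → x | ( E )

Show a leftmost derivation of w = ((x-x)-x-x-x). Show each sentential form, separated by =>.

E => Y => (E) => (E-Y) => (E-Y-Y) => (E-Y-Y-Y) => (Y-Y-Y-Y) => ((E)-Y-Y-Y) => ((E-Y)-Y-Y-Y) => ((Y-Y)-Y-Y-Y) => ((x-Y)-Y-Y-Y) => ((x-x)-Y-Y-Y) => ((x-x)-x-Y-Y) => ((x-x)-x-x-Y) => ((x-x)-x-x-x)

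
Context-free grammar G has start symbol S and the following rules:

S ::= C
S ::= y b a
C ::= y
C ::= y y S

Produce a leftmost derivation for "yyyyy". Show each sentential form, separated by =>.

S => C => yyS => yyC => yyyyS => yyyyC => yyyyy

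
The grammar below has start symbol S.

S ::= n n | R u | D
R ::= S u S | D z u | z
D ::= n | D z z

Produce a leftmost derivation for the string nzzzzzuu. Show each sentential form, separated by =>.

S=>Ru=>Dzuu=>Dzzzuu=>Dzzzzzuu=>nzzzzzuu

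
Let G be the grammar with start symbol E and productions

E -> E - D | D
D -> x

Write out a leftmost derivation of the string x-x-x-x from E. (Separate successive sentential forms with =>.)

E => E-D   [E -> E - D]
E-D => E-D-D   [E -> E - D]
E-D-D => E-D-D-D   [E -> E - D]
E-D-D-D => D-D-D-D   [E -> D]
D-D-D-D => x-D-D-D   [D -> x]
x-D-D-D => x-x-D-D   [D -> x]
x-x-D-D => x-x-x-D   [D -> x]
x-x-x-D => x-x-x-x   [D -> x]

E => E-D => E-D-D => E-D-D-D => D-D-D-D => x-D-D-D => x-x-D-D => x-x-x-D => x-x-x-x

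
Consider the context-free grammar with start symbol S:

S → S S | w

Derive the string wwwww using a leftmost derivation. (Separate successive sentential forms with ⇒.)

S ⇒ SS   [S → S S]
SS ⇒ SSS   [S → S S]
SSS ⇒ wSS   [S → w]
wSS ⇒ wSSS   [S → S S]
wSSS ⇒ wSSSS   [S → S S]
wSSSS ⇒ wwSSS   [S → w]
wwSSS ⇒ wwwSS   [S → w]
wwwSS ⇒ wwwwS   [S → w]
wwwwS ⇒ wwwww   [S → w]

S ⇒ SS ⇒ SSS ⇒ wSS ⇒ wSSS ⇒ wSSSS ⇒ wwSSS ⇒ wwwSS ⇒ wwwwS ⇒ wwwww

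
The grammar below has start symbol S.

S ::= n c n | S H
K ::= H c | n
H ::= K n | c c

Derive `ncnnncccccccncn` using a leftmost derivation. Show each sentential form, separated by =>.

S => SH => SHH => SHHH => SHHHH => ncnHHHH => ncnKnHHH => ncnnnHHH => ncnnnccHH => ncnnnccccH => ncnnnccccKn => ncnnnccccHcn => ncnnnccccKncn => ncnnnccccHcncn => ncnnncccccccncn

S => SH   [S ::= S H]
SH => SHH   [S ::= S H]
SHH => SHHH   [S ::= S H]
SHHH => SHHHH   [S ::= S H]
SHHHH => ncnHHHH   [S ::= n c n]
ncnHHHH => ncnKnHHH   [H ::= K n]
ncnKnHHH => ncnnnHHH   [K ::= n]
ncnnnHHH => ncnnnccHH   [H ::= c c]
ncnnnccHH => ncnnnccccH   [H ::= c c]
ncnnnccccH => ncnnnccccKn   [H ::= K n]
ncnnnccccKn => ncnnnccccHcn   [K ::= H c]
ncnnnccccHcn => ncnnnccccKncn   [H ::= K n]
ncnnnccccKncn => ncnnnccccHcncn   [K ::= H c]
ncnnnccccHcncn => ncnnncccccccncn   [H ::= c c]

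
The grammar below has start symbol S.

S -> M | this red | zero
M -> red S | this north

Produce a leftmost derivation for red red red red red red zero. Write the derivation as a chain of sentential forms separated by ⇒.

S ⇒ M   [S -> M]
M ⇒ red S   [M -> red S]
red S ⇒ red M   [S -> M]
red M ⇒ red red S   [M -> red S]
red red S ⇒ red red M   [S -> M]
red red M ⇒ red red red S   [M -> red S]
red red red S ⇒ red red red M   [S -> M]
red red red M ⇒ red red red red S   [M -> red S]
red red red red S ⇒ red red red red M   [S -> M]
red red red red M ⇒ red red red red red S   [M -> red S]
red red red red red S ⇒ red red red red red M   [S -> M]
red red red red red M ⇒ red red red red red red S   [M -> red S]
red red red red red red S ⇒ red red red red red red zero   [S -> zero]

S ⇒ M ⇒ red S ⇒ red M ⇒ red red S ⇒ red red M ⇒ red red red S ⇒ red red red M ⇒ red red red red S ⇒ red red red red M ⇒ red red red red red S ⇒ red red red red red M ⇒ red red red red red red S ⇒ red red red red red red zero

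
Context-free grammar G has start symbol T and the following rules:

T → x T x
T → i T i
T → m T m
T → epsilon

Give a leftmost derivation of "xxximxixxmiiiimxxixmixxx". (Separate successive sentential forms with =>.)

T => xTx   [T → x T x]
xTx => xxTxx   [T → x T x]
xxTxx => xxxTxxx   [T → x T x]
xxxTxxx => xxxiTixxx   [T → i T i]
xxxiTixxx => xxximTmixxx   [T → m T m]
xxximTmixxx => xxximxTxmixxx   [T → x T x]
xxximxTxmixxx => xxximxiTixmixxx   [T → i T i]
xxximxiTixmixxx => xxximxixTxixmixxx   [T → x T x]
xxximxixTxixmixxx => xxximxixxTxxixmixxx   [T → x T x]
xxximxixxTxxixmixxx => xxximxixxmTmxxixmixxx   [T → m T m]
xxximxixxmTmxxixmixxx => xxximxixxmiTimxxixmixxx   [T → i T i]
xxximxixxmiTimxxixmixxx => xxximxixxmiiTiimxxixmixxx   [T → i T i]
xxximxixxmiiTiimxxixmixxx => xxximxixxmiiiimxxixmixxx   [T → epsilon]

T => xTx => xxTxx => xxxTxxx => xxxiTixxx => xxximTmixxx => xxximxTxmixxx => xxximxiTixmixxx => xxximxixTxixmixxx => xxximxixxTxxixmixxx => xxximxixxmTmxxixmixxx => xxximxixxmiTimxxixmixxx => xxximxixxmiiTiimxxixmixxx => xxximxixxmiiiimxxixmixxx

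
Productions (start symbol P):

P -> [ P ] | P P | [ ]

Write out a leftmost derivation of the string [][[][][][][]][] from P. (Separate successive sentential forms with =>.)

P => PP   [P -> P P]
PP => []P   [P -> [ ]]
[]P => []PP   [P -> P P]
[]PP => [][P]P   [P -> [ P ]]
[][P]P => [][PP]P   [P -> P P]
[][PP]P => [][PPP]P   [P -> P P]
[][PPP]P => [][PPPP]P   [P -> P P]
[][PPPP]P => [][PPPPP]P   [P -> P P]
[][PPPPP]P => [][[]PPPP]P   [P -> [ ]]
[][[]PPPP]P => [][[][]PPP]P   [P -> [ ]]
[][[][]PPP]P => [][[][][]PP]P   [P -> [ ]]
[][[][][]PP]P => [][[][][][]P]P   [P -> [ ]]
[][[][][][]P]P => [][[][][][][]]P   [P -> [ ]]
[][[][][][][]]P => [][[][][][][]][]   [P -> [ ]]

P => PP => []P => []PP => [][P]P => [][PP]P => [][PPP]P => [][PPPP]P => [][PPPPP]P => [][[]PPPP]P => [][[][]PPP]P => [][[][][]PP]P => [][[][][][]P]P => [][[][][][][]]P => [][[][][][][]][]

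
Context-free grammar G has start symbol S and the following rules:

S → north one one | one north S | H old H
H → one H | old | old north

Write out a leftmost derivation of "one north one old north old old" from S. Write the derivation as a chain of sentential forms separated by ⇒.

S ⇒ one north S   [S → one north S]
one north S ⇒ one north H old H   [S → H old H]
one north H old H ⇒ one north one H old H   [H → one H]
one north one H old H ⇒ one north one old north old H   [H → old north]
one north one old north old H ⇒ one north one old north old old   [H → old]

S ⇒ one north S ⇒ one north H old H ⇒ one north one H old H ⇒ one north one old north old H ⇒ one north one old north old old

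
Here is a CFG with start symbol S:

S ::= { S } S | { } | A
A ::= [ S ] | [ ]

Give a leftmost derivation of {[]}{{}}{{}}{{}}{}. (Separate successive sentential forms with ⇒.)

S ⇒ {S}S   [S ::= { S } S]
{S}S ⇒ {A}S   [S ::= A]
{A}S ⇒ {[]}S   [A ::= [ ]]
{[]}S ⇒ {[]}{S}S   [S ::= { S } S]
{[]}{S}S ⇒ {[]}{{}}S   [S ::= { }]
{[]}{{}}S ⇒ {[]}{{}}{S}S   [S ::= { S } S]
{[]}{{}}{S}S ⇒ {[]}{{}}{{}}S   [S ::= { }]
{[]}{{}}{{}}S ⇒ {[]}{{}}{{}}{S}S   [S ::= { S } S]
{[]}{{}}{{}}{S}S ⇒ {[]}{{}}{{}}{{}}S   [S ::= { }]
{[]}{{}}{{}}{{}}S ⇒ {[]}{{}}{{}}{{}}{}   [S ::= { }]

S⇒{S}S⇒{A}S⇒{[]}S⇒{[]}{S}S⇒{[]}{{}}S⇒{[]}{{}}{S}S⇒{[]}{{}}{{}}S⇒{[]}{{}}{{}}{S}S⇒{[]}{{}}{{}}{{}}S⇒{[]}{{}}{{}}{{}}{}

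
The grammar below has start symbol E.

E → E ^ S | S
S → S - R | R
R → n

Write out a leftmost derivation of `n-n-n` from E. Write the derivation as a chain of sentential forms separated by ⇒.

E ⇒ S   [E → S]
S ⇒ S-R   [S → S - R]
S-R ⇒ S-R-R   [S → S - R]
S-R-R ⇒ R-R-R   [S → R]
R-R-R ⇒ n-R-R   [R → n]
n-R-R ⇒ n-n-R   [R → n]
n-n-R ⇒ n-n-n   [R → n]

E ⇒ S ⇒ S-R ⇒ S-R-R ⇒ R-R-R ⇒ n-R-R ⇒ n-n-R ⇒ n-n-n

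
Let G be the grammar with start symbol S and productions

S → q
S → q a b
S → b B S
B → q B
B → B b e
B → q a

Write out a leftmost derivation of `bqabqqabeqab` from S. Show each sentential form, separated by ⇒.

S ⇒ bBS ⇒ bqaS ⇒ bqabBS ⇒ bqabBbeS ⇒ bqabqBbeS ⇒ bqabqqabeS ⇒ bqabqqabeqab

S ⇒ bBS   [S → b B S]
bBS ⇒ bqaS   [B → q a]
bqaS ⇒ bqabBS   [S → b B S]
bqabBS ⇒ bqabBbeS   [B → B b e]
bqabBbeS ⇒ bqabqBbeS   [B → q B]
bqabqBbeS ⇒ bqabqqabeS   [B → q a]
bqabqqabeS ⇒ bqabqqabeqab   [S → q a b]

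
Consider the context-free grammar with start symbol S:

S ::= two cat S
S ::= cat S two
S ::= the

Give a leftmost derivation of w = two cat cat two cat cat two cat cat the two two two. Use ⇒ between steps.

S ⇒ two cat S ⇒ two cat cat S two ⇒ two cat cat two cat S two ⇒ two cat cat two cat cat S two two ⇒ two cat cat two cat cat two cat S two two ⇒ two cat cat two cat cat two cat cat S two two two ⇒ two cat cat two cat cat two cat cat the two two two

S ⇒ two cat S   [S ::= two cat S]
two cat S ⇒ two cat cat S two   [S ::= cat S two]
two cat cat S two ⇒ two cat cat two cat S two   [S ::= two cat S]
two cat cat two cat S two ⇒ two cat cat two cat cat S two two   [S ::= cat S two]
two cat cat two cat cat S two two ⇒ two cat cat two cat cat two cat S two two   [S ::= two cat S]
two cat cat two cat cat two cat S two two ⇒ two cat cat two cat cat two cat cat S two two two   [S ::= cat S two]
two cat cat two cat cat two cat cat S two two two ⇒ two cat cat two cat cat two cat cat the two two two   [S ::= the]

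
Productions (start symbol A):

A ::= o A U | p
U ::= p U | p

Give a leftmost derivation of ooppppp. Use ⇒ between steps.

A ⇒ oAU ⇒ ooAUU ⇒ oopUU ⇒ ooppUU ⇒ oopppUU ⇒ ooppppU ⇒ ooppppp

A ⇒ oAU   [A ::= o A U]
oAU ⇒ ooAUU   [A ::= o A U]
ooAUU ⇒ oopUU   [A ::= p]
oopUU ⇒ ooppUU   [U ::= p U]
ooppUU ⇒ oopppUU   [U ::= p U]
oopppUU ⇒ ooppppU   [U ::= p]
ooppppU ⇒ ooppppp   [U ::= p]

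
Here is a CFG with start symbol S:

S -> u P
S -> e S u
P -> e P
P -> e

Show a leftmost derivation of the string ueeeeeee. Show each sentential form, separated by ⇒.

S ⇒ uP   [S -> u P]
uP ⇒ ueP   [P -> e P]
ueP ⇒ ueeP   [P -> e P]
ueeP ⇒ ueeeP   [P -> e P]
ueeeP ⇒ ueeeeP   [P -> e P]
ueeeeP ⇒ ueeeeeP   [P -> e P]
ueeeeeP ⇒ ueeeeeeP   [P -> e P]
ueeeeeeP ⇒ ueeeeeee   [P -> e]

S⇒uP⇒ueP⇒ueeP⇒ueeeP⇒ueeeeP⇒ueeeeeP⇒ueeeeeeP⇒ueeeeeee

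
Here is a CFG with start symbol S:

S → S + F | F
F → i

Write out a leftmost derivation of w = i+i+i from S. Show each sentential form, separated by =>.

S=>S+F=>S+F+F=>F+F+F=>i+F+F=>i+i+F=>i+i+i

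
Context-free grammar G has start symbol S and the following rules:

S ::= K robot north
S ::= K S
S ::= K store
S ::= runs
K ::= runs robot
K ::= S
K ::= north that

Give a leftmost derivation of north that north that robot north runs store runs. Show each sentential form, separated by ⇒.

S ⇒ K S ⇒ S S ⇒ K store S ⇒ S store S ⇒ K S store S ⇒ S S store S ⇒ K S S store S ⇒ north that S S store S ⇒ north that K robot north S store S ⇒ north that north that robot north S store S ⇒ north that north that robot north runs store S ⇒ north that north that robot north runs store runs

S ⇒ K S   [S ::= K S]
K S ⇒ S S   [K ::= S]
S S ⇒ K store S   [S ::= K store]
K store S ⇒ S store S   [K ::= S]
S store S ⇒ K S store S   [S ::= K S]
K S store S ⇒ S S store S   [K ::= S]
S S store S ⇒ K S S store S   [S ::= K S]
K S S store S ⇒ north that S S store S   [K ::= north that]
north that S S store S ⇒ north that K robot north S store S   [S ::= K robot north]
north that K robot north S store S ⇒ north that north that robot north S store S   [K ::= north that]
north that north that robot north S store S ⇒ north that north that robot north runs store S   [S ::= runs]
north that north that robot north runs store S ⇒ north that north that robot north runs store runs   [S ::= runs]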